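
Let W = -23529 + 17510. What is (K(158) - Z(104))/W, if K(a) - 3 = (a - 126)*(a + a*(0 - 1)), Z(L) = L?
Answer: 101/6019 ≈ 0.016780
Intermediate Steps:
W = -6019
K(a) = 3 (K(a) = 3 + (a - 126)*(a + a*(0 - 1)) = 3 + (-126 + a)*(a + a*(-1)) = 3 + (-126 + a)*(a - a) = 3 + (-126 + a)*0 = 3 + 0 = 3)
(K(158) - Z(104))/W = (3 - 1*104)/(-6019) = (3 - 104)*(-1/6019) = -101*(-1/6019) = 101/6019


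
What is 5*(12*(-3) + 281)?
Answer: 1225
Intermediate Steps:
5*(12*(-3) + 281) = 5*(-36 + 281) = 5*245 = 1225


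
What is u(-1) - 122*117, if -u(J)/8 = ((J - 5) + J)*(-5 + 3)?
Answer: -14386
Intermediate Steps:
u(J) = -80 + 32*J (u(J) = -8*((J - 5) + J)*(-5 + 3) = -8*((-5 + J) + J)*(-2) = -8*(-5 + 2*J)*(-2) = -8*(10 - 4*J) = -80 + 32*J)
u(-1) - 122*117 = (-80 + 32*(-1)) - 122*117 = (-80 - 32) - 14274 = -112 - 14274 = -14386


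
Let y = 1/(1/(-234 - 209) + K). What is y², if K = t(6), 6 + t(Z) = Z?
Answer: 196249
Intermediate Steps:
t(Z) = -6 + Z
K = 0 (K = -6 + 6 = 0)
y = -443 (y = 1/(1/(-234 - 209) + 0) = 1/(1/(-443) + 0) = 1/(-1/443 + 0) = 1/(-1/443) = -443)
y² = (-443)² = 196249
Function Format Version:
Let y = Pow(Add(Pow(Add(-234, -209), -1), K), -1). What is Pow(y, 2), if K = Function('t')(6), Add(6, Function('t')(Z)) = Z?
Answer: 196249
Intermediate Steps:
Function('t')(Z) = Add(-6, Z)
K = 0 (K = Add(-6, 6) = 0)
y = -443 (y = Pow(Add(Pow(Add(-234, -209), -1), 0), -1) = Pow(Add(Pow(-443, -1), 0), -1) = Pow(Add(Rational(-1, 443), 0), -1) = Pow(Rational(-1, 443), -1) = -443)
Pow(y, 2) = Pow(-443, 2) = 196249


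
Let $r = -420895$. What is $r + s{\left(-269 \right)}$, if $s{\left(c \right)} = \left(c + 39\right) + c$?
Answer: $-421394$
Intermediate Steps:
$s{\left(c \right)} = 39 + 2 c$ ($s{\left(c \right)} = \left(39 + c\right) + c = 39 + 2 c$)
$r + s{\left(-269 \right)} = -420895 + \left(39 + 2 \left(-269\right)\right) = -420895 + \left(39 - 538\right) = -420895 - 499 = -421394$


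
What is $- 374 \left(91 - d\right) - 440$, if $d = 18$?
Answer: $-27742$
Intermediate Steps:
$- 374 \left(91 - d\right) - 440 = - 374 \left(91 - 18\right) - 440 = \left(-374\right) 73 - 440 = -27302 - 440 = -27742$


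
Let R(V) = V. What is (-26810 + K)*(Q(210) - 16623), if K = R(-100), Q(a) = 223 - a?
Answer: 446975100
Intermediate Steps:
K = -100
(-26810 + K)*(Q(210) - 16623) = (-26810 - 100)*((223 - 1*210) - 16623) = -26910*((223 - 210) - 16623) = -26910*(13 - 16623) = -26910*(-16610) = 446975100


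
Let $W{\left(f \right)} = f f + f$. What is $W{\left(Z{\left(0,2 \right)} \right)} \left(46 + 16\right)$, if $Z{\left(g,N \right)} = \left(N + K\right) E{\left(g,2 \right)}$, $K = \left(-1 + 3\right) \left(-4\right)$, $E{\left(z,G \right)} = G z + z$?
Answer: $0$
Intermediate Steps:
$E{\left(z,G \right)} = z + G z$
$K = -8$ ($K = 2 \left(-4\right) = -8$)
$Z{\left(g,N \right)} = 3 g \left(-8 + N\right)$ ($Z{\left(g,N \right)} = \left(N - 8\right) g \left(1 + 2\right) = \left(-8 + N\right) g 3 = \left(-8 + N\right) 3 g = 3 g \left(-8 + N\right)$)
$W{\left(f \right)} = f + f^{2}$ ($W{\left(f \right)} = f^{2} + f = f + f^{2}$)
$W{\left(Z{\left(0,2 \right)} \right)} \left(46 + 16\right) = 3 \cdot 0 \left(-8 + 2\right) \left(1 + 3 \cdot 0 \left(-8 + 2\right)\right) \left(46 + 16\right) = 3 \cdot 0 \left(-6\right) \left(1 + 3 \cdot 0 \left(-6\right)\right) 62 = 0 \left(1 + 0\right) 62 = 0 \cdot 1 \cdot 62 = 0 \cdot 62 = 0$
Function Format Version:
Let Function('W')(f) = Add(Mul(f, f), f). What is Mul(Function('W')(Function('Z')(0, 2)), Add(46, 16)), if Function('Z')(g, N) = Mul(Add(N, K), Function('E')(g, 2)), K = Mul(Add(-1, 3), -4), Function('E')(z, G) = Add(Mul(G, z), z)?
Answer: 0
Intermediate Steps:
Function('E')(z, G) = Add(z, Mul(G, z))
K = -8 (K = Mul(2, -4) = -8)
Function('Z')(g, N) = Mul(3, g, Add(-8, N)) (Function('Z')(g, N) = Mul(Add(N, -8), Mul(g, Add(1, 2))) = Mul(Add(-8, N), Mul(g, 3)) = Mul(Add(-8, N), Mul(3, g)) = Mul(3, g, Add(-8, N)))
Function('W')(f) = Add(f, Pow(f, 2)) (Function('W')(f) = Add(Pow(f, 2), f) = Add(f, Pow(f, 2)))
Mul(Function('W')(Function('Z')(0, 2)), Add(46, 16)) = Mul(Mul(Mul(3, 0, Add(-8, 2)), Add(1, Mul(3, 0, Add(-8, 2)))), Add(46, 16)) = Mul(Mul(Mul(3, 0, -6), Add(1, Mul(3, 0, -6))), 62) = Mul(Mul(0, Add(1, 0)), 62) = Mul(Mul(0, 1), 62) = Mul(0, 62) = 0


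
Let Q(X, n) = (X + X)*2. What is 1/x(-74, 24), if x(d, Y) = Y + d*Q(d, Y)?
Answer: 1/21928 ≈ 4.5604e-5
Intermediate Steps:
Q(X, n) = 4*X (Q(X, n) = (2*X)*2 = 4*X)
x(d, Y) = Y + 4*d² (x(d, Y) = Y + d*(4*d) = Y + 4*d²)
1/x(-74, 24) = 1/(24 + 4*(-74)²) = 1/(24 + 4*5476) = 1/(24 + 21904) = 1/21928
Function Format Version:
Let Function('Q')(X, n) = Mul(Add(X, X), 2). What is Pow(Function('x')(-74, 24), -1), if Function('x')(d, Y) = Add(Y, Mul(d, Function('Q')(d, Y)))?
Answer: Rational(1, 21928) ≈ 4.5604e-5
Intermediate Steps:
Function('Q')(X, n) = Mul(4, X) (Function('Q')(X, n) = Mul(Mul(2, X), 2) = Mul(4, X))
Function('x')(d, Y) = Add(Y, Mul(4, Pow(d, 2))) (Function('x')(d, Y) = Add(Y, Mul(d, Mul(4, d))) = Add(Y, Mul(4, Pow(d, 2))))
Pow(Function('x')(-74, 24), -1) = Pow(Add(24, Mul(4, Pow(-74, 2))), -1) = Pow(Add(24, Mul(4, 5476)), -1) = Pow(Add(24, 21904), -1) = Pow(21928, -1) = Rational(1, 21928)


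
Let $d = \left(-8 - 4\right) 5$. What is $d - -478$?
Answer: $418$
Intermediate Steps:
$d = -60$ ($d = \left(-12\right) 5 = -60$)
$d - -478 = -60 - -478 = -60 + 478 = 418$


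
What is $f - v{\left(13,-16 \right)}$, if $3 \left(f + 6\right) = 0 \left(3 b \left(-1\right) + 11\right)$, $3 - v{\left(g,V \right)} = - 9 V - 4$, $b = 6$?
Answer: $131$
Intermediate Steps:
$v{\left(g,V \right)} = 7 + 9 V$ ($v{\left(g,V \right)} = 3 - \left(- 9 V - 4\right) = 3 - \left(-4 - 9 V\right) = 3 + \left(4 + 9 V\right) = 7 + 9 V$)
$f = -6$ ($f = -6 + \frac{0 \left(3 \cdot 6 \left(-1\right) + 11\right)}{3} = -6 + \frac{0 \left(18 \left(-1\right) + 11\right)}{3} = -6 + \frac{0 \left(-18 + 11\right)}{3} = -6 + \frac{0 \left(-7\right)}{3} = -6 + \frac{1}{3} \cdot 0 = -6 + 0 = -6$)
$f - v{\left(13,-16 \right)} = -6 - \left(7 + 9 \left(-16\right)\right) = -6 - \left(7 - 144\right) = -6 - -137 = -6 + 137 = 131$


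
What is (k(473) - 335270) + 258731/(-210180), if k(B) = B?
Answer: -70367892191/210180 ≈ -3.3480e+5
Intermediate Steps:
(k(473) - 335270) + 258731/(-210180) = (473 - 335270) + 258731/(-210180) = -334797 + 258731*(-1/210180) = -334797 - 258731/210180 = -70367892191/210180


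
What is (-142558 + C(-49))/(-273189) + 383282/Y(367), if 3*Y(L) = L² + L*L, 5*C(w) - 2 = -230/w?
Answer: 43184546129713/9014910539145 ≈ 4.7903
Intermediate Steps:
C(w) = ⅖ - 46/w (C(w) = ⅖ + (-230/w)/5 = ⅖ - 46/w)
Y(L) = 2*L²/3 (Y(L) = (L² + L*L)/3 = (L² + L²)/3 = (2*L²)/3 = 2*L²/3)
(-142558 + C(-49))/(-273189) + 383282/Y(367) = (-142558 + (⅖ - 46/(-49)))/(-273189) + 383282/(((⅔)*367²)) = (-142558 + (⅖ - 46*(-1/49)))*(-1/273189) + 383282/(((⅔)*134689)) = (-142558 + (⅖ + 46/49))*(-1/273189) + 383282/(269378/3) = (-142558 + 328/245)*(-1/273189) + 383282*(3/269378) = -34926382/245*(-1/273189) + 574923/134689 = 34926382/66931305 + 574923/134689 = 43184546129713/9014910539145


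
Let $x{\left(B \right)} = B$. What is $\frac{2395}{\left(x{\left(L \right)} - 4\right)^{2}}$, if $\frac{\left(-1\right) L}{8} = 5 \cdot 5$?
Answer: $\frac{2395}{41616} \approx 0.05755$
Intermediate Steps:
$L = -200$ ($L = - 8 \cdot 5 \cdot 5 = \left(-8\right) 25 = -200$)
$\frac{2395}{\left(x{\left(L \right)} - 4\right)^{2}} = \frac{2395}{\left(-200 - 4\right)^{2}} = \frac{2395}{\left(-204\right)^{2}} = \frac{2395}{41616}$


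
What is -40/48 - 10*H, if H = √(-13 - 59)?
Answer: -⅚ - 60*I*√2 ≈ -0.83333 - 84.853*I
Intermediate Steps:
H = 6*I*√2 (H = √(-72) = 6*I*√2 ≈ 8.4853*I)
-40/48 - 10*H = -40/48 - 60*I*√2 = -40*1/48 - 60*I*√2 = -⅚ - 60*I*√2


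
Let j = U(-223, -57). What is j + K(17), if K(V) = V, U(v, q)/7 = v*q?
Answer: 88994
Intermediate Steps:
U(v, q) = 7*q*v (U(v, q) = 7*(v*q) = 7*(q*v) = 7*q*v)
j = 88977 (j = 7*(-57)*(-223) = 88977)
j + K(17) = 88977 + 17 = 88994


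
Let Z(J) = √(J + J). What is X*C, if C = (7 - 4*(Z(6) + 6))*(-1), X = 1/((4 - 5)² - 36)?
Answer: -17/35 - 8*√3/35 ≈ -0.88161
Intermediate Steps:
Z(J) = √2*√J (Z(J) = √(2*J) = √2*√J)
X = -1/35 (X = 1/((-1)² - 36) = 1/(1 - 36) = 1/(-35) = -1/35 ≈ -0.028571)
C = 17 + 8*√3 (C = (7 - 4*(√2*√6 + 6))*(-1) = (7 - 4*(2*√3 + 6))*(-1) = (7 - 4*(6 + 2*√3))*(-1) = (7 + (-24 - 8*√3))*(-1) = (-17 - 8*√3)*(-1) = 17 + 8*√3 ≈ 30.856)
X*C = -(17 + 8*√3)/35 = -17/35 - 8*√3/35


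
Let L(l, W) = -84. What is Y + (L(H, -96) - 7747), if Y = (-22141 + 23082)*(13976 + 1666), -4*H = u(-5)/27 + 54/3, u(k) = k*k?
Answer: 14711291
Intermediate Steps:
u(k) = k²
H = -511/108 (H = -((-5)²/27 + 54/3)/4 = -(25*(1/27) + 54*(⅓))/4 = -(25/27 + 18)/4 = -¼*511/27 = -511/108 ≈ -4.7315)
Y = 14719122 (Y = 941*15642 = 14719122)
Y + (L(H, -96) - 7747) = 14719122 + (-84 - 7747) = 14719122 - 7831 = 14711291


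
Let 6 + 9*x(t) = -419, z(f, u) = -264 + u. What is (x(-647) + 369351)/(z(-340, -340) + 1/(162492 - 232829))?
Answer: -233781478358/382351941 ≈ -611.43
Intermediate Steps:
x(t) = -425/9 (x(t) = -2/3 + (1/9)*(-419) = -2/3 - 419/9 = -425/9)
(x(-647) + 369351)/(z(-340, -340) + 1/(162492 - 232829)) = (-425/9 + 369351)/((-264 - 340) + 1/(162492 - 232829)) = 3323734/(9*(-604 + 1/(-70337))) = 3323734/(9*(-604 - 1/70337)) = 3323734/(9*(-42483549/70337)) = (3323734/9)*(-70337/42483549) = -233781478358/382351941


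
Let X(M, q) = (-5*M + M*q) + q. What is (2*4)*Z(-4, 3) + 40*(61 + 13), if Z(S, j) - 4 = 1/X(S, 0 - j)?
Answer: 86776/29 ≈ 2992.3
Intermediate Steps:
X(M, q) = q - 5*M + M*q
Z(S, j) = 4 + 1/(-j - 5*S - S*j) (Z(S, j) = 4 + 1/((0 - j) - 5*S + S*(0 - j)) = 4 + 1/(-j - 5*S + S*(-j)) = 4 + 1/(-j - 5*S - S*j))
(2*4)*Z(-4, 3) + 40*(61 + 13) = (2*4)*(4 - 1/(3 + 5*(-4) - 4*3)) + 40*(61 + 13) = 8*(4 - 1/(3 - 20 - 12)) + 40*74 = 8*(4 - 1/(-29)) + 2960 = 8*(4 - 1*(-1/29)) + 2960 = 8*(4 + 1/29) + 2960 = 8*(117/29) + 2960 = 936/29 + 2960 = 86776/29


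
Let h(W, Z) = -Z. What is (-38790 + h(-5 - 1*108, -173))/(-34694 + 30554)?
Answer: 1679/180 ≈ 9.3278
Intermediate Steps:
(-38790 + h(-5 - 1*108, -173))/(-34694 + 30554) = (-38790 - 1*(-173))/(-34694 + 30554) = (-38790 + 173)/(-4140) = -38617*(-1/4140) = 1679/180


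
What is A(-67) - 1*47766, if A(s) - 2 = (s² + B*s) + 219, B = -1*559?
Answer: -5603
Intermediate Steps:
B = -559
A(s) = 221 + s² - 559*s (A(s) = 2 + ((s² - 559*s) + 219) = 2 + (219 + s² - 559*s) = 221 + s² - 559*s)
A(-67) - 1*47766 = (221 + (-67)² - 559*(-67)) - 1*47766 = (221 + 4489 + 37453) - 47766 = 42163 - 47766 = -5603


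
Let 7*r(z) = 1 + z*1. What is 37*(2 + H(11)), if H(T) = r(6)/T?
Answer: 851/11 ≈ 77.364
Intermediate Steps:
r(z) = ⅐ + z/7 (r(z) = (1 + z*1)/7 = (1 + z)/7 = ⅐ + z/7)
H(T) = 1/T (H(T) = (⅐ + (⅐)*6)/T = (⅐ + 6/7)/T = 1/T)
37*(2 + H(11)) = 37*(2 + 1/11) = 37*(23/11) = 851/11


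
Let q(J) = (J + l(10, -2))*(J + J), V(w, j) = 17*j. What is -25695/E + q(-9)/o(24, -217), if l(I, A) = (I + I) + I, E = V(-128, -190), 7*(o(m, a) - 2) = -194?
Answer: 36588/1615 ≈ 22.655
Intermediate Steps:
o(m, a) = -180/7 (o(m, a) = 2 + (⅐)*(-194) = 2 - 194/7 = -180/7)
E = -3230 (E = 17*(-190) = -3230)
l(I, A) = 3*I (l(I, A) = 2*I + I = 3*I)
q(J) = 2*J*(30 + J) (q(J) = (J + 3*10)*(J + J) = (J + 30)*(2*J) = (30 + J)*(2*J) = 2*J*(30 + J))
-25695/E + q(-9)/o(24, -217) = -25695/(-3230) + (2*(-9)*(30 - 9))/(-180/7) = -25695*(-1/3230) + (2*(-9)*21)*(-7/180) = 5139/646 - 378*(-7/180) = 5139/646 + 147/10 = 36588/1615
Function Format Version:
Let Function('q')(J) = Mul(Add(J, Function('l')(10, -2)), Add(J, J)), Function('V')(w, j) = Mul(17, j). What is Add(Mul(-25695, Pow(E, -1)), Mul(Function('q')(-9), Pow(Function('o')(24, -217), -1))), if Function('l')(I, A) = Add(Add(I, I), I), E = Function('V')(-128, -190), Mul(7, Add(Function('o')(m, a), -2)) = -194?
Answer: Rational(36588, 1615) ≈ 22.655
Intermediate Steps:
Function('o')(m, a) = Rational(-180, 7) (Function('o')(m, a) = Add(2, Mul(Rational(1, 7), -194)) = Add(2, Rational(-194, 7)) = Rational(-180, 7))
E = -3230 (E = Mul(17, -190) = -3230)
Function('l')(I, A) = Mul(3, I) (Function('l')(I, A) = Add(Mul(2, I), I) = Mul(3, I))
Function('q')(J) = Mul(2, J, Add(30, J)) (Function('q')(J) = Mul(Add(J, Mul(3, 10)), Add(J, J)) = Mul(Add(J, 30), Mul(2, J)) = Mul(Add(30, J), Mul(2, J)) = Mul(2, J, Add(30, J)))
Add(Mul(-25695, Pow(E, -1)), Mul(Function('q')(-9), Pow(Function('o')(24, -217), -1))) = Add(Mul(-25695, Pow(-3230, -1)), Mul(Mul(2, -9, Add(30, -9)), Pow(Rational(-180, 7), -1))) = Add(Mul(-25695, Rational(-1, 3230)), Mul(Mul(2, -9, 21), Rational(-7, 180))) = Add(Rational(5139, 646), Mul(-378, Rational(-7, 180))) = Add(Rational(5139, 646), Rational(147, 10)) = Rational(36588, 1615)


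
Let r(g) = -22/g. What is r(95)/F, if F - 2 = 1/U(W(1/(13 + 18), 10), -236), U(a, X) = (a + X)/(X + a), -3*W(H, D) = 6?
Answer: -22/285 ≈ -0.077193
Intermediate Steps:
W(H, D) = -2 (W(H, D) = -⅓*6 = -2)
U(a, X) = 1 (U(a, X) = (X + a)/(X + a) = 1)
F = 3 (F = 2 + 1/1 = 2 + 1 = 3)
r(95)/F = -22/95/3 = -22*1/95*(⅓) = -22/95*⅓ = -22/285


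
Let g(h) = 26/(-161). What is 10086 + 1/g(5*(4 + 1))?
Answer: 262075/26 ≈ 10080.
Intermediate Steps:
g(h) = -26/161 (g(h) = 26*(-1/161) = -26/161)
10086 + 1/g(5*(4 + 1)) = 10086 + 1/(-26/161) = 10086 - 161/26 = 262075/26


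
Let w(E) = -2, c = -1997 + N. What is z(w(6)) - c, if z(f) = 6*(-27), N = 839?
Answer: 996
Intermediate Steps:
c = -1158 (c = -1997 + 839 = -1158)
z(f) = -162
z(w(6)) - c = -162 - 1*(-1158) = -162 + 1158 = 996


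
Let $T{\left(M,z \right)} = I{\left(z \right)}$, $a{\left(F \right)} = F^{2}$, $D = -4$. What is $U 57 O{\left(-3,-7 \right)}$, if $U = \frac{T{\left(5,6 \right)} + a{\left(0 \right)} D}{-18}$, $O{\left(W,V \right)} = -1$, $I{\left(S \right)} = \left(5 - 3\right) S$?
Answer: $38$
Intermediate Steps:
$I{\left(S \right)} = 2 S$
$T{\left(M,z \right)} = 2 z$
$U = - \frac{2}{3}$ ($U = \frac{2 \cdot 6 + 0^{2} \left(-4\right)}{-18} = \left(12 + 0 \left(-4\right)\right) \left(- \frac{1}{18}\right) = \left(12 + 0\right) \left(- \frac{1}{18}\right) = 12 \left(- \frac{1}{18}\right) = - \frac{2}{3} \approx -0.66667$)
$U 57 O{\left(-3,-7 \right)} = \left(- \frac{2}{3}\right) 57 \left(-1\right) = \left(-38\right) \left(-1\right) = 38$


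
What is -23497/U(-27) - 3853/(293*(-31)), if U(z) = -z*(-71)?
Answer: 220809452/17412111 ≈ 12.681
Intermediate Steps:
U(z) = 71*z
-23497/U(-27) - 3853/(293*(-31)) = -23497/(71*(-27)) - 3853/(293*(-31)) = -23497/(-1917) - 3853/(-9083) = -23497*(-1/1917) - 3853*(-1/9083) = 23497/1917 + 3853/9083 = 220809452/17412111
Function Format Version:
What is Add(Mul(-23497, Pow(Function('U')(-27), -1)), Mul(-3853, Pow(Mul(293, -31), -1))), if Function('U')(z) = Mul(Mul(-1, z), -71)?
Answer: Rational(220809452, 17412111) ≈ 12.681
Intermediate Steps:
Function('U')(z) = Mul(71, z)
Add(Mul(-23497, Pow(Function('U')(-27), -1)), Mul(-3853, Pow(Mul(293, -31), -1))) = Add(Mul(-23497, Pow(Mul(71, -27), -1)), Mul(-3853, Pow(Mul(293, -31), -1))) = Add(Mul(-23497, Pow(-1917, -1)), Mul(-3853, Pow(-9083, -1))) = Add(Mul(-23497, Rational(-1, 1917)), Mul(-3853, Rational(-1, 9083))) = Add(Rational(23497, 1917), Rational(3853, 9083)) = Rational(220809452, 17412111)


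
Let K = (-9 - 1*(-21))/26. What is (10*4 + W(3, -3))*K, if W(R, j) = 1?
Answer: 246/13 ≈ 18.923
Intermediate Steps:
K = 6/13 (K = (-9 + 21)*(1/26) = 12*(1/26) = 6/13 ≈ 0.46154)
(10*4 + W(3, -3))*K = (10*4 + 1)*(6/13) = (40 + 1)*(6/13) = 41*(6/13) = 246/13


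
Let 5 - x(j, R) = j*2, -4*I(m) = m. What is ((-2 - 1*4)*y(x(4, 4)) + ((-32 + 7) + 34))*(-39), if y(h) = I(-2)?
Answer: -234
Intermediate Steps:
I(m) = -m/4
x(j, R) = 5 - 2*j (x(j, R) = 5 - j*2 = 5 - 2*j)
y(h) = ½ (y(h) = -¼*(-2) = ½)
((-2 - 1*4)*y(x(4, 4)) + ((-32 + 7) + 34))*(-39) = ((-2 - 1*4)*(½) + ((-32 + 7) + 34))*(-39) = ((-2 - 4)*(½) + (-25 + 34))*(-39) = (-6*½ + 9)*(-39) = (-3 + 9)*(-39) = 6*(-39) = -234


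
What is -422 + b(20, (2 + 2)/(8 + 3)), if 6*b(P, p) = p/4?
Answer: -27851/66 ≈ -421.98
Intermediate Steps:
b(P, p) = p/24 (b(P, p) = (p/4)/6 = p/24)
-422 + b(20, (2 + 2)/(8 + 3)) = -422 + ((2 + 2)/(8 + 3))/24 = -422 + (4/11)/24 = -422 + (4*(1/11))/24 = -422 + (1/24)*(4/11) = -422 + 1/66 = -27851/66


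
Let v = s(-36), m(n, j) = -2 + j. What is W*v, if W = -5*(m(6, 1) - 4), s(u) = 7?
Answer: 175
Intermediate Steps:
v = 7
W = 25 (W = -5*((-2 + 1) - 4) = -5*(-1 - 4) = -5*(-5) = 25)
W*v = 25*7 = 175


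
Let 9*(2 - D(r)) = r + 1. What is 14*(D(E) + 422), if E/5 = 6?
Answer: 52990/9 ≈ 5887.8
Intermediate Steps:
E = 30 (E = 5*6 = 30)
D(r) = 17/9 - r/9 (D(r) = 2 - (r + 1)/9 = 2 - (1 + r)/9 = 2 + (-⅑ - r/9) = 17/9 - r/9)
14*(D(E) + 422) = 14*((17/9 - ⅑*30) + 422) = 14*((17/9 - 10/3) + 422) = 14*(-13/9 + 422) = 14*(3785/9) = 52990/9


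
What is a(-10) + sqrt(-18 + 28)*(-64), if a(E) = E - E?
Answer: -64*sqrt(10) ≈ -202.39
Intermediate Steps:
a(E) = 0
a(-10) + sqrt(-18 + 28)*(-64) = 0 + sqrt(-18 + 28)*(-64) = 0 + sqrt(10)*(-64) = 0 - 64*sqrt(10) = -64*sqrt(10)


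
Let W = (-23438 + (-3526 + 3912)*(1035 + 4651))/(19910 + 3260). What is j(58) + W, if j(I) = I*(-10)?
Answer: -804803/1655 ≈ -486.29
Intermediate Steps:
j(I) = -10*I
W = 155097/1655 (W = (-23438 + 386*5686)/23170 = (-23438 + 2194796)*(1/23170) = 2171358*(1/23170) = 155097/1655 ≈ 93.714)
j(58) + W = -10*58 + 155097/1655 = -580 + 155097/1655 = -804803/1655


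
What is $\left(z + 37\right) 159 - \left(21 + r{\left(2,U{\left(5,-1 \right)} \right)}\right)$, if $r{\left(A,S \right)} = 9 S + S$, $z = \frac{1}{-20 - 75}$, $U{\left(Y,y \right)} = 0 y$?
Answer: $\frac{556731}{95} \approx 5860.3$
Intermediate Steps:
$U{\left(Y,y \right)} = 0$
$z = - \frac{1}{95}$ ($z = \frac{1}{-95} = - \frac{1}{95} \approx -0.010526$)
$r{\left(A,S \right)} = 10 S$
$\left(z + 37\right) 159 - \left(21 + r{\left(2,U{\left(5,-1 \right)} \right)}\right) = \left(- \frac{1}{95} + 37\right) 159 - \left(21 + 10 \cdot 0\right) = \frac{3514}{95} \cdot 159 - 21 = \frac{558726}{95} + \left(-21 + 0\right) = \frac{558726}{95} - 21 = \frac{556731}{95}$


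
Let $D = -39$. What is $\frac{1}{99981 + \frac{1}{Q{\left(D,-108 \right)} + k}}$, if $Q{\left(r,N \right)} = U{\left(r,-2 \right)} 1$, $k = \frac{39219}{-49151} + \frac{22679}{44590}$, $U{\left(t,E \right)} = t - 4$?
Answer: $\frac{94874732551}{9485668443538441} \approx 1.0002 \cdot 10^{-5}$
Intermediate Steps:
$U{\left(t,E \right)} = -4 + t$
$k = - \frac{634079681}{2191643090}$ ($k = 39219 \left(- \frac{1}{49151}\right) + 22679 \cdot \frac{1}{44590} = - \frac{39219}{49151} + \frac{22679}{44590} = - \frac{634079681}{2191643090} \approx -0.28932$)
$Q{\left(r,N \right)} = -4 + r$ ($Q{\left(r,N \right)} = \left(-4 + r\right) 1 = -4 + r$)
$\frac{1}{99981 + \frac{1}{Q{\left(D,-108 \right)} + k}} = \frac{1}{99981 + \frac{1}{\left(-4 - 39\right) - \frac{634079681}{2191643090}}} = \frac{1}{99981 + \frac{1}{-43 - \frac{634079681}{2191643090}}} = \frac{1}{99981 + \frac{1}{- \frac{94874732551}{2191643090}}} = \frac{1}{99981 - \frac{2191643090}{94874732551}} = \frac{1}{\frac{9485668443538441}{94874732551}} = \frac{94874732551}{9485668443538441}$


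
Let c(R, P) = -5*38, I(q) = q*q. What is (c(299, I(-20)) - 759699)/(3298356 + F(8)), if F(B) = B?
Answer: -759889/3298364 ≈ -0.23038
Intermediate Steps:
I(q) = q²
c(R, P) = -190
(c(299, I(-20)) - 759699)/(3298356 + F(8)) = (-190 - 759699)/(3298356 + 8) = -759889/3298364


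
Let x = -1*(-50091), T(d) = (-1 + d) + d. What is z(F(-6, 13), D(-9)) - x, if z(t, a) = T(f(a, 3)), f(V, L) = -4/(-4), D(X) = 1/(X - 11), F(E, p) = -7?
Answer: -50090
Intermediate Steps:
D(X) = 1/(-11 + X)
f(V, L) = 1 (f(V, L) = -4*(-¼) = 1)
T(d) = -1 + 2*d
z(t, a) = 1 (z(t, a) = -1 + 2*1 = -1 + 2 = 1)
x = 50091
z(F(-6, 13), D(-9)) - x = 1 - 1*50091 = 1 - 50091 = -50090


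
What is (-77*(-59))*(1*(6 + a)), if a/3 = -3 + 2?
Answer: 13629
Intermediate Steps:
a = -3 (a = 3*(-3 + 2) = 3*(-1) = -3)
(-77*(-59))*(1*(6 + a)) = (-77*(-59))*(1*(6 - 3)) = 4543*(1*3) = 4543*3 = 13629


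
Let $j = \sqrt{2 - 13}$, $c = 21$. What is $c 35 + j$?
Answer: $735 + i \sqrt{11} \approx 735.0 + 3.3166 i$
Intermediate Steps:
$j = i \sqrt{11}$ ($j = \sqrt{-11} = i \sqrt{11} \approx 3.3166 i$)
$c 35 + j = 21 \cdot 35 + i \sqrt{11} = 735 + i \sqrt{11}$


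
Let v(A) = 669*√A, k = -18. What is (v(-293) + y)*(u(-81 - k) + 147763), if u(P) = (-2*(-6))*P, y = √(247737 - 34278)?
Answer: 147007*√213459 + 98347683*I*√293 ≈ 6.792e+7 + 1.6834e+9*I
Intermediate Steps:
y = √213459 ≈ 462.02
u(P) = 12*P
(v(-293) + y)*(u(-81 - k) + 147763) = (669*√(-293) + √213459)*(12*(-81 - 1*(-18)) + 147763) = (669*(I*√293) + √213459)*(12*(-81 + 18) + 147763) = (669*I*√293 + √213459)*(12*(-63) + 147763) = (√213459 + 669*I*√293)*(-756 + 147763) = (√213459 + 669*I*√293)*147007 = 147007*√213459 + 98347683*I*√293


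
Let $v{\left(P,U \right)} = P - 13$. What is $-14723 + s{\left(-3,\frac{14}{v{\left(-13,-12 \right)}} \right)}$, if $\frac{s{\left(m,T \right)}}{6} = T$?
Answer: $- \frac{191441}{13} \approx -14726.0$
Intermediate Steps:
$v{\left(P,U \right)} = -13 + P$
$s{\left(m,T \right)} = 6 T$
$-14723 + s{\left(-3,\frac{14}{v{\left(-13,-12 \right)}} \right)} = -14723 + 6 \frac{14}{-13 - 13} = -14723 + 6 \frac{14}{-26} = -14723 + 6 \cdot 14 \left(- \frac{1}{26}\right) = -14723 + 6 \left(- \frac{7}{13}\right) = -14723 - \frac{42}{13} = - \frac{191441}{13}$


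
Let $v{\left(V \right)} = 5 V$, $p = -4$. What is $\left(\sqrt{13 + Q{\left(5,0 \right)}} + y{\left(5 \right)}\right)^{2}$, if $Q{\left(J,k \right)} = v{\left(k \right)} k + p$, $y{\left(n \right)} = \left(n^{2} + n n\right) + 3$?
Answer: $3136$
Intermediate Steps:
$y{\left(n \right)} = 3 + 2 n^{2}$ ($y{\left(n \right)} = \left(n^{2} + n^{2}\right) + 3 = 2 n^{2} + 3 = 3 + 2 n^{2}$)
$Q{\left(J,k \right)} = -4 + 5 k^{2}$ ($Q{\left(J,k \right)} = 5 k k - 4 = 5 k^{2} - 4 = -4 + 5 k^{2}$)
$\left(\sqrt{13 + Q{\left(5,0 \right)}} + y{\left(5 \right)}\right)^{2} = \left(\sqrt{13 - \left(4 - 5 \cdot 0^{2}\right)} + \left(3 + 2 \cdot 5^{2}\right)\right)^{2} = \left(\sqrt{13 + \left(-4 + 5 \cdot 0\right)} + \left(3 + 2 \cdot 25\right)\right)^{2} = \left(\sqrt{13 + \left(-4 + 0\right)} + \left(3 + 50\right)\right)^{2} = \left(\sqrt{13 - 4} + 53\right)^{2} = \left(\sqrt{9} + 53\right)^{2} = \left(3 + 53\right)^{2} = 56^{2} = 3136$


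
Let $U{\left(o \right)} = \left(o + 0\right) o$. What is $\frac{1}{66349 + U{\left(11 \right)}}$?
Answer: $\frac{1}{66470} \approx 1.5044 \cdot 10^{-5}$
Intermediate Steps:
$U{\left(o \right)} = o^{2}$ ($U{\left(o \right)} = o o = o^{2}$)
$\frac{1}{66349 + U{\left(11 \right)}} = \frac{1}{66349 + 11^{2}} = \frac{1}{66349 + 121} = \frac{1}{66470}$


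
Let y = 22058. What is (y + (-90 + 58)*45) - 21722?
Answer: -1104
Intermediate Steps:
(y + (-90 + 58)*45) - 21722 = (22058 + (-90 + 58)*45) - 21722 = (22058 - 32*45) - 21722 = (22058 - 1440) - 21722 = 20618 - 21722 = -1104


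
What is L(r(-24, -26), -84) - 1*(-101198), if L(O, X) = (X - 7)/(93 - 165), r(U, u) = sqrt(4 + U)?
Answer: 7286347/72 ≈ 1.0120e+5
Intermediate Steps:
L(O, X) = 7/72 - X/72 (L(O, X) = (-7 + X)/(-72) = (-7 + X)*(-1/72) = 7/72 - X/72)
L(r(-24, -26), -84) - 1*(-101198) = (7/72 - 1/72*(-84)) - 1*(-101198) = (7/72 + 7/6) + 101198 = 91/72 + 101198 = 7286347/72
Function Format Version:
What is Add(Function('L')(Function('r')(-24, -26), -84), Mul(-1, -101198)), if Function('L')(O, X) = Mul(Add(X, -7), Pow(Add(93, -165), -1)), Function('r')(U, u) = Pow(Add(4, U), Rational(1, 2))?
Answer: Rational(7286347, 72) ≈ 1.0120e+5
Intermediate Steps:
Function('L')(O, X) = Add(Rational(7, 72), Mul(Rational(-1, 72), X)) (Function('L')(O, X) = Mul(Add(-7, X), Pow(-72, -1)) = Mul(Add(-7, X), Rational(-1, 72)) = Add(Rational(7, 72), Mul(Rational(-1, 72), X)))
Add(Function('L')(Function('r')(-24, -26), -84), Mul(-1, -101198)) = Add(Add(Rational(7, 72), Mul(Rational(-1, 72), -84)), Mul(-1, -101198)) = Add(Add(Rational(7, 72), Rational(7, 6)), 101198) = Add(Rational(91, 72), 101198) = Rational(7286347, 72)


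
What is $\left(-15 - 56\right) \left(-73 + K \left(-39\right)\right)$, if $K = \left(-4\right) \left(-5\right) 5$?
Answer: $282083$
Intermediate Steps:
$K = 100$ ($K = 20 \cdot 5 = 100$)
$\left(-15 - 56\right) \left(-73 + K \left(-39\right)\right) = \left(-15 - 56\right) \left(-73 + 100 \left(-39\right)\right) = \left(-15 - 56\right) \left(-73 - 3900\right) = \left(-71\right) \left(-3973\right) = 282083$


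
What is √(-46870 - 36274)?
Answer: 2*I*√20786 ≈ 288.35*I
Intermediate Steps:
√(-46870 - 36274) = √(-83144) = 2*I*√20786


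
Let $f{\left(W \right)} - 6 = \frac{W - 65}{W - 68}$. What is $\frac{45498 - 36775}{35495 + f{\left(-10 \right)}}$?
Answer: $\frac{226798}{923051} \approx 0.2457$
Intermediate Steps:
$f{\left(W \right)} = 6 + \frac{-65 + W}{-68 + W}$ ($f{\left(W \right)} = 6 + \frac{W - 65}{W - 68} = 6 + \frac{-65 + W}{-68 + W}$)
$\frac{45498 - 36775}{35495 + f{\left(-10 \right)}} = \frac{45498 - 36775}{35495 + \frac{-473 + 7 \left(-10\right)}{-68 - 10}} = \frac{8723}{35495 + \frac{-473 - 70}{-78}} = \frac{8723}{35495 - - \frac{181}{26}} = \frac{8723}{35495 + \frac{181}{26}} = \frac{8723}{\frac{923051}{26}} = 8723 \cdot \frac{26}{923051} = \frac{226798}{923051}$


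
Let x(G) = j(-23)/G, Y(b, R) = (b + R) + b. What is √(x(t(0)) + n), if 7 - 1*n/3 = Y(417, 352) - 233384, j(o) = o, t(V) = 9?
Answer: 2*√1567378/3 ≈ 834.63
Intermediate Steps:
Y(b, R) = R + 2*b (Y(b, R) = (R + b) + b = R + 2*b)
n = 696615 (n = 21 - 3*((352 + 2*417) - 233384) = 21 - 3*((352 + 834) - 233384) = 21 - 3*(1186 - 233384) = 21 - 3*(-232198) = 21 + 696594 = 696615)
x(G) = -23/G
√(x(t(0)) + n) = √(-23/9 + 696615) = √(6269512/9) = 2*√1567378/3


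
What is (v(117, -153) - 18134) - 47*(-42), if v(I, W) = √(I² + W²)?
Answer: -16160 + 9*√458 ≈ -15967.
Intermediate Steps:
(v(117, -153) - 18134) - 47*(-42) = (√(117² + (-153)²) - 18134) - 47*(-42) = (√(13689 + 23409) - 18134) + 1974 = (√37098 - 18134) + 1974 = (9*√458 - 18134) + 1974 = (-18134 + 9*√458) + 1974 = -16160 + 9*√458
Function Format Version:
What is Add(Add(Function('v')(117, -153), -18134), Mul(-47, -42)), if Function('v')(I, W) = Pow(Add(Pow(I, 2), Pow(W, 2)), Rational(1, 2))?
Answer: Add(-16160, Mul(9, Pow(458, Rational(1, 2)))) ≈ -15967.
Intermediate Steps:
Add(Add(Function('v')(117, -153), -18134), Mul(-47, -42)) = Add(Add(Pow(Add(Pow(117, 2), Pow(-153, 2)), Rational(1, 2)), -18134), Mul(-47, -42)) = Add(Add(Pow(Add(13689, 23409), Rational(1, 2)), -18134), 1974) = Add(Add(Pow(37098, Rational(1, 2)), -18134), 1974) = Add(Add(Mul(9, Pow(458, Rational(1, 2))), -18134), 1974) = Add(Add(-18134, Mul(9, Pow(458, Rational(1, 2)))), 1974) = Add(-16160, Mul(9, Pow(458, Rational(1, 2))))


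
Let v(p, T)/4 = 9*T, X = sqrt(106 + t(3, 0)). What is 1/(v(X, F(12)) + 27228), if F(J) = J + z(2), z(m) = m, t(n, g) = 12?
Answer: 1/27732 ≈ 3.6059e-5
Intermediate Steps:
X = sqrt(118) (X = sqrt(106 + 12) = sqrt(118) ≈ 10.863)
F(J) = 2 + J (F(J) = J + 2 = 2 + J)
v(p, T) = 36*T (v(p, T) = 4*(9*T) = 36*T)
1/(v(X, F(12)) + 27228) = 1/(36*(2 + 12) + 27228) = 1/(36*14 + 27228) = 1/(504 + 27228) = 1/27732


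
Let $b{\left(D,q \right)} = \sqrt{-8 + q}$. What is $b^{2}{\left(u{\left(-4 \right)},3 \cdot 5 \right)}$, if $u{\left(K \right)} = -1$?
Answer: $7$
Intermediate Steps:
$b^{2}{\left(u{\left(-4 \right)},3 \cdot 5 \right)} = \left(\sqrt{-8 + 3 \cdot 5}\right)^{2} = \left(\sqrt{-8 + 15}\right)^{2} = \left(\sqrt{7}\right)^{2} = 7$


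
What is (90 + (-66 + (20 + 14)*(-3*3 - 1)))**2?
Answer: 99856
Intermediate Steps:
(90 + (-66 + (20 + 14)*(-3*3 - 1)))**2 = (90 + (-66 + 34*(-9 - 1)))**2 = (90 + (-66 + 34*(-10)))**2 = (90 + (-66 - 340))**2 = (90 - 406)**2 = (-316)**2 = 99856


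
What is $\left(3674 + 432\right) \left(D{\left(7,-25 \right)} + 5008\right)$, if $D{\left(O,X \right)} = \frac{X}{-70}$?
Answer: $\frac{143950201}{7} \approx 2.0564 \cdot 10^{7}$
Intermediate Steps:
$D{\left(O,X \right)} = - \frac{X}{70}$ ($D{\left(O,X \right)} = X \left(- \frac{1}{70}\right) = - \frac{X}{70}$)
$\left(3674 + 432\right) \left(D{\left(7,-25 \right)} + 5008\right) = \left(3674 + 432\right) \left(\left(- \frac{1}{70}\right) \left(-25\right) + 5008\right) = 4106 \left(\frac{5}{14} + 5008\right) = 4106 \cdot \frac{70117}{14} = \frac{143950201}{7}$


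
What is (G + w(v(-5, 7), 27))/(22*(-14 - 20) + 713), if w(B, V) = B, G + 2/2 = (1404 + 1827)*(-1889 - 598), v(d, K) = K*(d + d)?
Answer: 8035568/35 ≈ 2.2959e+5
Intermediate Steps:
v(d, K) = 2*K*d (v(d, K) = K*(2*d) = 2*K*d)
G = -8035498 (G = -1 + (1404 + 1827)*(-1889 - 598) = -1 + 3231*(-2487) = -1 - 8035497 = -8035498)
(G + w(v(-5, 7), 27))/(22*(-14 - 20) + 713) = (-8035498 + 2*7*(-5))/(22*(-14 - 20) + 713) = (-8035498 - 70)/(22*(-34) + 713) = -8035568/(-748 + 713) = -8035568/(-35) = -8035568*(-1/35) = 8035568/35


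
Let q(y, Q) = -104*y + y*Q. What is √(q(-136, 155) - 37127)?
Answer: I*√44063 ≈ 209.91*I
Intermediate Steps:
q(y, Q) = -104*y + Q*y
√(q(-136, 155) - 37127) = √(-136*(-104 + 155) - 37127) = √(-136*51 - 37127) = √(-6936 - 37127) = √(-44063) = I*√44063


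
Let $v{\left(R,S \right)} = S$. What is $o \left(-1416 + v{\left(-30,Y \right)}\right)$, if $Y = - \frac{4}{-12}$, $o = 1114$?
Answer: $- \frac{4731158}{3} \approx -1.5771 \cdot 10^{6}$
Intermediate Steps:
$Y = \frac{1}{3}$ ($Y = \left(-4\right) \left(- \frac{1}{12}\right) = \frac{1}{3} \approx 0.33333$)
$o \left(-1416 + v{\left(-30,Y \right)}\right) = 1114 \left(-1416 + \frac{1}{3}\right) = 1114 \left(- \frac{4247}{3}\right) = - \frac{4731158}{3}$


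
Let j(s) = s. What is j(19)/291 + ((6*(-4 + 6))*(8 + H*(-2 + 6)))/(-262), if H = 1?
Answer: -18463/38121 ≈ -0.48433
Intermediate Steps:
j(19)/291 + ((6*(-4 + 6))*(8 + H*(-2 + 6)))/(-262) = 19/291 + ((6*(-4 + 6))*(8 + 1*(-2 + 6)))/(-262) = 19*(1/291) + ((6*2)*(8 + 1*4))*(-1/262) = 19/291 + (12*(8 + 4))*(-1/262) = 19/291 + (12*12)*(-1/262) = 19/291 + 144*(-1/262) = 19/291 - 72/131 = -18463/38121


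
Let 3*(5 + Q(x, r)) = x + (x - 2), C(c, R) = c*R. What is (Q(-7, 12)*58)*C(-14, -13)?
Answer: -327236/3 ≈ -1.0908e+5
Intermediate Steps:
C(c, R) = R*c
Q(x, r) = -17/3 + 2*x/3 (Q(x, r) = -5 + (x + (x - 2))/3 = -5 + (x + (-2 + x))/3 = -5 + (-2 + 2*x)/3 = -5 + (-⅔ + 2*x/3) = -17/3 + 2*x/3)
(Q(-7, 12)*58)*C(-14, -13) = ((-17/3 + (⅔)*(-7))*58)*(-13*(-14)) = ((-17/3 - 14/3)*58)*182 = -31/3*58*182 = -1798/3*182 = -327236/3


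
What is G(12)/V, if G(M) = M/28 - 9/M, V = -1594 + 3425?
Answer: -9/51268 ≈ -0.00017555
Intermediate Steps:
V = 1831
G(M) = -9/M + M/28 (G(M) = M*(1/28) - 9/M = M/28 - 9/M = -9/M + M/28)
G(12)/V = (-9/12 + (1/28)*12)/1831 = (-9*1/12 + 3/7)*(1/1831) = (-¾ + 3/7)*(1/1831) = -9/28*1/1831 = -9/51268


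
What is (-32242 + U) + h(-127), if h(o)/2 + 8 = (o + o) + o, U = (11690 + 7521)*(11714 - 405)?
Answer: 217224179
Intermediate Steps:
U = 217257199 (U = 19211*11309 = 217257199)
h(o) = -16 + 6*o (h(o) = -16 + 2*((o + o) + o) = -16 + 2*(2*o + o) = -16 + 2*(3*o) = -16 + 6*o)
(-32242 + U) + h(-127) = (-32242 + 217257199) + (-16 + 6*(-127)) = 217224957 + (-16 - 762) = 217224957 - 778 = 217224179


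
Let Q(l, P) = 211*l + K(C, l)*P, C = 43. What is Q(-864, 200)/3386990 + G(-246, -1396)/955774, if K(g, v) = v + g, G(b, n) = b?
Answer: -83003178409/809299245065 ≈ -0.10256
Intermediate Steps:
K(g, v) = g + v
Q(l, P) = 211*l + P*(43 + l) (Q(l, P) = 211*l + (43 + l)*P = 211*l + P*(43 + l))
Q(-864, 200)/3386990 + G(-246, -1396)/955774 = (211*(-864) + 200*(43 - 864))/3386990 - 246/955774 = (-182304 + 200*(-821))*(1/3386990) - 246*1/955774 = (-182304 - 164200)*(1/3386990) - 123/477887 = -346504*1/3386990 - 123/477887 = -173252/1693495 - 123/477887 = -83003178409/809299245065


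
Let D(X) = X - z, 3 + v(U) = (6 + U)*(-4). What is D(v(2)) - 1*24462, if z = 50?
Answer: -24547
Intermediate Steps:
v(U) = -27 - 4*U (v(U) = -3 + (6 + U)*(-4) = -3 + (-24 - 4*U) = -27 - 4*U)
D(X) = -50 + X (D(X) = X - 1*50 = X - 50 = -50 + X)
D(v(2)) - 1*24462 = (-50 + (-27 - 4*2)) - 1*24462 = (-50 + (-27 - 8)) - 24462 = (-50 - 35) - 24462 = -85 - 24462 = -24547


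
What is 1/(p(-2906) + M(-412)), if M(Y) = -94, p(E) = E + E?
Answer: -1/5906 ≈ -0.00016932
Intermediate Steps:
p(E) = 2*E
1/(p(-2906) + M(-412)) = 1/(2*(-2906) - 94) = 1/(-5812 - 94) = 1/(-5906) = -1/5906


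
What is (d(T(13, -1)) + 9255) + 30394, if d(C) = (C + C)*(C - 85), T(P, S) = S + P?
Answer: 37897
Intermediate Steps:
T(P, S) = P + S
d(C) = 2*C*(-85 + C) (d(C) = (2*C)*(-85 + C) = 2*C*(-85 + C))
(d(T(13, -1)) + 9255) + 30394 = (2*(13 - 1)*(-85 + (13 - 1)) + 9255) + 30394 = (2*12*(-85 + 12) + 9255) + 30394 = (2*12*(-73) + 9255) + 30394 = (-1752 + 9255) + 30394 = 7503 + 30394 = 37897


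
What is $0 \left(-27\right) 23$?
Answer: $0$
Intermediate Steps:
$0 \left(-27\right) 23 = 0 \cdot 23 = 0$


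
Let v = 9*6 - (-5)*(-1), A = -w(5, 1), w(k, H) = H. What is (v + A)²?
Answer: 2304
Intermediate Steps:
A = -1 (A = -1*1 = -1)
v = 49 (v = 54 - 1*5 = 54 - 5 = 49)
(v + A)² = (49 - 1)² = 48² = 2304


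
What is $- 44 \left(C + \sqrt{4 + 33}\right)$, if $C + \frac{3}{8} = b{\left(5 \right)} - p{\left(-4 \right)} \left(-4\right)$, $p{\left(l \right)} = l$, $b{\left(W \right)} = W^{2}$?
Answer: $- \frac{759}{2} - 44 \sqrt{37} \approx -647.14$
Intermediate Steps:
$C = \frac{69}{8}$ ($C = - \frac{3}{8} + \left(5^{2} - \left(-4\right) \left(-4\right)\right) = - \frac{3}{8} + \left(25 - 16\right) = - \frac{3}{8} + 9 = \frac{69}{8} \approx 8.625$)
$- 44 \left(C + \sqrt{4 + 33}\right) = - 44 \left(\frac{69}{8} + \sqrt{4 + 33}\right) = - 44 \left(\frac{69}{8} + \sqrt{37}\right) = - \frac{759}{2} - 44 \sqrt{37}$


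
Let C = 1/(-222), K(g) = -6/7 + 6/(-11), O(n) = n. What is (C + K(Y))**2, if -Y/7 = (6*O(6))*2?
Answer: 578546809/292204836 ≈ 1.9799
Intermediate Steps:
Y = -504 (Y = -7*6*6*2 = -252*2 = -7*72 = -504)
K(g) = -108/77 (K(g) = -6*1/7 + 6*(-1/11) = -6/7 - 6/11 = -108/77)
C = -1/222 ≈ -0.0045045
(C + K(Y))**2 = (-1/222 - 108/77)**2 = (-24053/17094)**2 = 578546809/292204836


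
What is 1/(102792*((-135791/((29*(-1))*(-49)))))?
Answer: -1421/13958228472 ≈ -1.0180e-7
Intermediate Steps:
1/(102792*((-135791/((29*(-1))*(-49))))) = 1/(102792*((-135791/((-29*(-49)))))) = 1/(102792*((-135791/1421))) = 1/(102792*((-135791*1/1421))) = 1/(102792*(-135791/1421)) = (1/102792)*(-1421/135791) = -1421/13958228472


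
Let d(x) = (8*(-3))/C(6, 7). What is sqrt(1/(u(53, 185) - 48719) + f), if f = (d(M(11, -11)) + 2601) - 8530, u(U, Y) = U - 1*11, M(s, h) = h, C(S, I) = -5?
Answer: I*sqrt(350927442193470)/243385 ≈ 76.969*I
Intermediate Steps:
u(U, Y) = -11 + U (u(U, Y) = U - 11 = -11 + U)
d(x) = 24/5 (d(x) = (8*(-3))/(-5) = -24*(-1/5) = 24/5)
f = -29621/5 (f = (24/5 + 2601) - 8530 = 13029/5 - 8530 = -29621/5 ≈ -5924.2)
sqrt(1/(u(53, 185) - 48719) + f) = sqrt(1/((-11 + 53) - 48719) - 29621/5) = sqrt(1/(42 - 48719) - 29621/5) = sqrt(1/(-48677) - 29621/5) = sqrt(-1/48677 - 29621/5) = sqrt(-1441861422/243385) = I*sqrt(350927442193470)/243385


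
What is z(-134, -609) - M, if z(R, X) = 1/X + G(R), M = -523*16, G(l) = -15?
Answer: 5086976/609 ≈ 8353.0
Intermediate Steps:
M = -8368
z(R, X) = -15 + 1/X (z(R, X) = 1/X - 15 = -15 + 1/X)
z(-134, -609) - M = (-15 + 1/(-609)) - 1*(-8368) = (-15 - 1/609) + 8368 = -9136/609 + 8368 = 5086976/609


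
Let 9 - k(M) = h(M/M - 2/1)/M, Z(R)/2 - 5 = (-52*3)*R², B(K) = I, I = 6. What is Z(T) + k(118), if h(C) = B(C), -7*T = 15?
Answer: -4087018/2891 ≈ -1413.7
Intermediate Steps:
B(K) = 6
T = -15/7 (T = -⅐*15 = -15/7 ≈ -2.1429)
h(C) = 6
Z(R) = 10 - 312*R² (Z(R) = 10 + 2*((-52*3)*R²) = 10 + 2*(-156*R²) = 10 - 312*R²)
k(M) = 9 - 6/M
Z(T) + k(118) = (10 - 312*(-15/7)²) + (9 - 6/118) = (10 - 312*225/49) + (9 - 6*1/118) = (10 - 70200/49) + (9 - 3/59) = -69710/49 + 528/59 = -4087018/2891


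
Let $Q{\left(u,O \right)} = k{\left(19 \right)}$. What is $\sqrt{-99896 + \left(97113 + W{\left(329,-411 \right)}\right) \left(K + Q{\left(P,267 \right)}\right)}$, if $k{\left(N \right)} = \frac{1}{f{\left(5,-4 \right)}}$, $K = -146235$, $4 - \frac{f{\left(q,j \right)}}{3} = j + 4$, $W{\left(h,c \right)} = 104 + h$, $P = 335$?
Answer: $\frac{i \sqrt{513530318778}}{6} \approx 1.1944 \cdot 10^{5} i$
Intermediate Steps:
$f{\left(q,j \right)} = - 3 j$ ($f{\left(q,j \right)} = 12 - 3 \left(j + 4\right) = 12 - 3 \left(4 + j\right) = 12 - \left(12 + 3 j\right) = - 3 j$)
$k{\left(N \right)} = \frac{1}{12}$ ($k{\left(N \right)} = \frac{1}{\left(-3\right) \left(-4\right)} = \frac{1}{12}$)
$Q{\left(u,O \right)} = \frac{1}{12}$
$\sqrt{-99896 + \left(97113 + W{\left(329,-411 \right)}\right) \left(K + Q{\left(P,267 \right)}\right)} = \sqrt{-99896 + \left(97113 + \left(104 + 329\right)\right) \left(-146235 + \frac{1}{12}\right)} = \sqrt{-99896 + \left(97113 + 433\right) \left(- \frac{1754819}{12}\right)} = \sqrt{-99896 + 97546 \left(- \frac{1754819}{12}\right)} = \sqrt{-99896 - \frac{85587787087}{6}} = \sqrt{- \frac{85588386463}{6}} = \frac{i \sqrt{513530318778}}{6}$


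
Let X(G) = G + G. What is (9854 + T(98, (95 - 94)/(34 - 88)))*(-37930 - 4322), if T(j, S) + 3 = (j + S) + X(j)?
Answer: -3857811818/9 ≈ -4.2865e+8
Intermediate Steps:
X(G) = 2*G
T(j, S) = -3 + S + 3*j (T(j, S) = -3 + ((j + S) + 2*j) = -3 + ((S + j) + 2*j) = -3 + (S + 3*j) = -3 + S + 3*j)
(9854 + T(98, (95 - 94)/(34 - 88)))*(-37930 - 4322) = (9854 + (-3 + (95 - 94)/(34 - 88) + 3*98))*(-37930 - 4322) = (9854 + (-3 + 1/(-54) + 294))*(-42252) = (9854 + (-3 + 1*(-1/54) + 294))*(-42252) = (9854 + (-3 - 1/54 + 294))*(-42252) = (9854 + 15713/54)*(-42252) = (547829/54)*(-42252) = -3857811818/9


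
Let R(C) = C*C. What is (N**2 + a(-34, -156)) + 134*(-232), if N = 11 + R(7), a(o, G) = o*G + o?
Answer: -22218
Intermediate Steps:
a(o, G) = o + G*o (a(o, G) = G*o + o = o + G*o)
R(C) = C**2
N = 60 (N = 11 + 7**2 = 11 + 49 = 60)
(N**2 + a(-34, -156)) + 134*(-232) = (60**2 - 34*(1 - 156)) + 134*(-232) = (3600 - 34*(-155)) - 31088 = (3600 + 5270) - 31088 = 8870 - 31088 = -22218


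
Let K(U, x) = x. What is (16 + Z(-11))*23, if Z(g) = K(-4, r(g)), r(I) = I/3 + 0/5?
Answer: 851/3 ≈ 283.67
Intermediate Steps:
r(I) = I/3 (r(I) = I*(⅓) + 0*(⅕) = I/3 + 0 = I/3)
Z(g) = g/3
(16 + Z(-11))*23 = (16 + (⅓)*(-11))*23 = (16 - 11/3)*23 = (37/3)*23 = 851/3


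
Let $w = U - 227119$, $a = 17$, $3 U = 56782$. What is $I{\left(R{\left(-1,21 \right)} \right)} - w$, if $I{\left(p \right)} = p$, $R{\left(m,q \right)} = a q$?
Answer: $\frac{625646}{3} \approx 2.0855 \cdot 10^{5}$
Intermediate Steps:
$U = \frac{56782}{3}$ ($U = \frac{1}{3} \cdot 56782 = \frac{56782}{3} \approx 18927.0$)
$R{\left(m,q \right)} = 17 q$
$w = - \frac{624575}{3}$ ($w = \frac{56782}{3} - 227119 = - \frac{624575}{3} \approx -2.0819 \cdot 10^{5}$)
$I{\left(R{\left(-1,21 \right)} \right)} - w = 17 \cdot 21 - - \frac{624575}{3} = 357 + \frac{624575}{3} = \frac{625646}{3}$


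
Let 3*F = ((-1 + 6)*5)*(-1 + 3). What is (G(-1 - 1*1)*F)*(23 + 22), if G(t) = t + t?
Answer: -3000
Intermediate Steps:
G(t) = 2*t
F = 50/3 (F = (((-1 + 6)*5)*(-1 + 3))/3 = ((5*5)*2)/3 = (25*2)/3 = (⅓)*50 = 50/3 ≈ 16.667)
(G(-1 - 1*1)*F)*(23 + 22) = ((2*(-1 - 1*1))*(50/3))*(23 + 22) = ((2*(-1 - 1))*(50/3))*45 = ((2*(-2))*(50/3))*45 = -4*50/3*45 = -200/3*45 = -3000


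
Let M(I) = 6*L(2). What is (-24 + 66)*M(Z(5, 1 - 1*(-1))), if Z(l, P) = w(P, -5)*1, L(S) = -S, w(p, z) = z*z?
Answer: -504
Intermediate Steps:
w(p, z) = z²
Z(l, P) = 25 (Z(l, P) = (-5)²*1 = 25*1 = 25)
M(I) = -12 (M(I) = 6*(-1*2) = 6*(-2) = -12)
(-24 + 66)*M(Z(5, 1 - 1*(-1))) = (-24 + 66)*(-12) = 42*(-12) = -504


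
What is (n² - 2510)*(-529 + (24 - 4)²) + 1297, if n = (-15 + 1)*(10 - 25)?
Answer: -5363813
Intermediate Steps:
n = 210 (n = -14*(-15) = 210)
(n² - 2510)*(-529 + (24 - 4)²) + 1297 = (210² - 2510)*(-529 + (24 - 4)²) + 1297 = (44100 - 2510)*(-529 + 20²) + 1297 = 41590*(-529 + 400) + 1297 = 41590*(-129) + 1297 = -5365110 + 1297 = -5363813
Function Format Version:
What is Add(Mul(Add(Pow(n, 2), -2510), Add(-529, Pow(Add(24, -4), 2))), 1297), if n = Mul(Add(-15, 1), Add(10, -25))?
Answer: -5363813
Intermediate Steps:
n = 210 (n = Mul(-14, -15) = 210)
Add(Mul(Add(Pow(n, 2), -2510), Add(-529, Pow(Add(24, -4), 2))), 1297) = Add(Mul(Add(Pow(210, 2), -2510), Add(-529, Pow(Add(24, -4), 2))), 1297) = Add(Mul(Add(44100, -2510), Add(-529, Pow(20, 2))), 1297) = Add(Mul(41590, Add(-529, 400)), 1297) = Add(Mul(41590, -129), 1297) = Add(-5365110, 1297) = -5363813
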